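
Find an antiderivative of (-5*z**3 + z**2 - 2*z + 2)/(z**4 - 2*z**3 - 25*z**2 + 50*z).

log(z)/25 - 304*log(z - 5)/75 + 19*log(z - 2)/21 - 331*log(z + 5)/175 + C

Factor the denominator: z*(z - 5)*(z - 2)*(z + 5).
Partial-fraction decomposition: -331/(175*(z + 5)) + 19/(21*(z - 2)) - 304/(75*(z - 5)) + 1/(25*z).
Integrate each term: A/(z−a) contributes A·log|z−a|.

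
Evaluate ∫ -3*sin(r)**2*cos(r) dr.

-sin(r)**3 + C

Let u = sin(r), so du = (cos(r)) dr.
Rewriting, the integral becomes -3·∫ u^2 du = -3·u^3/3.
Substituting back, u = sin(r).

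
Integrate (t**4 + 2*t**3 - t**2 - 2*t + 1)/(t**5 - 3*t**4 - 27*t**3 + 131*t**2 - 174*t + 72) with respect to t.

361*log(t - 4)/90 - 121*log(t - 3)/36 + 281*log(t - 1)/1764 + 841*log(t + 6)/4410 - 1/(42*t - 42) + C

Factor the denominator: (t - 4)*(t - 3)*(t - 1)**2*(t + 6).
Partial-fraction decomposition: 841/(4410*(t + 6)) + 281/(1764*(t - 1)) + 1/(42*(t - 1)**2) - 121/(36*(t - 3)) + 361/(90*(t - 4)).
Integrate each term; A/(t−a) gives A·log|t−a|; A/(t−a)² gives −A/(t−a).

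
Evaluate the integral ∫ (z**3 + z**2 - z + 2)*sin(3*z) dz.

Use integration by parts with u = z**3 + z**2 - z + 2, dv = sin(3*z) dz, so v = -cos(3*z)/3.
Apply parts 3 times (tabular method): alternate signs, differentiate u down to 0, integrate dv up.

-z**3*cos(3*z)/3 + z**2*sin(3*z)/3 - z**2*cos(3*z)/3 + 2*z*sin(3*z)/9 + 5*z*cos(3*z)/9 - 5*sin(3*z)/27 - 16*cos(3*z)/27 + C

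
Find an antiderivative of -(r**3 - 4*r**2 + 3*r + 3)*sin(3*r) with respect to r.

r**3*cos(3*r)/3 - r**2*sin(3*r)/3 - 4*r**2*cos(3*r)/3 + 8*r*sin(3*r)/9 + 7*r*cos(3*r)/9 - 7*sin(3*r)/27 + 35*cos(3*r)/27 + C

Use integration by parts with u = r**3 - 4*r**2 + 3*r + 3, dv = -sin(3*r) dr, so v = cos(3*r)/3.
Apply parts 3 times (tabular method): alternate signs, differentiate u down to 0, integrate dv up.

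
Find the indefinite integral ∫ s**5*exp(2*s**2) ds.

Let u = s², du = 2s ds; rewrite as (1/2)∫ u^2·exp(2u) du.
Now integrate by parts 2 times.

(2*s**4 - 2*s**2 + 1)*exp(2*s**2)/8 + C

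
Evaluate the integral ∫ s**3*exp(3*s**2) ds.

(3*s**2 - 1)*exp(3*s**2)/18 + C

Let u = s², du = 2s ds; rewrite as (1/2)∫ u^1·exp(3u) du.
Now integrate by parts 1 time.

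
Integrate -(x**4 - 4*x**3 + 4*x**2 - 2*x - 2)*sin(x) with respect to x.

Use integration by parts with u = x**4 - 4*x**3 + 4*x**2 - 2*x - 2, dv = -sin(x) dx, so v = cos(x).
Apply parts 4 times (tabular method): alternate signs, differentiate u down to 0, integrate dv up.

x**4*cos(x) - 4*x**3*sin(x) - 4*x**3*cos(x) + 12*x**2*sin(x) - 8*x**2*cos(x) + 16*x*sin(x) + 22*x*cos(x) - 22*sin(x) + 14*cos(x) + C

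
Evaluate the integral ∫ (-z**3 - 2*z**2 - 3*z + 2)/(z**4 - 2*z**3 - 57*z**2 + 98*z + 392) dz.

-230*log(z - 7)/189 + 53*log(z - 4)/99 + 4*log(z + 2)/135 - 134*log(z + 7)/385 + C

Factor the denominator: (z - 7)*(z - 4)*(z + 2)*(z + 7).
Partial-fraction decomposition: -134/(385*(z + 7)) + 4/(135*(z + 2)) + 53/(99*(z - 4)) - 230/(189*(z - 7)).
Integrate each term: A/(z−a) contributes A·log|z−a|.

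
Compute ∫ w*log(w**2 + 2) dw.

w**2*log(w**2 + 2)/2 - w**2/2 + log(w**2 + 2) + C

Let u = w**2 + 2, so du = (2*w) dw.
The integral becomes (1/2)·∫ log(u) du; integrate by parts with u′=log(u), dv′=du.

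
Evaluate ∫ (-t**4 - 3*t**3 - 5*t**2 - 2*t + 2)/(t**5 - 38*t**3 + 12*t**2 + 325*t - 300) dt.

-1133*log(t - 5)/720 + 211*log(t - 3)/224 - 3*log(t - 1)/80 + 134*log(t + 4)/315 - 121*log(t + 5)/160 + C

Factor the denominator: (t - 5)*(t - 3)*(t - 1)*(t + 4)*(t + 5).
Partial-fraction decomposition: -121/(160*(t + 5)) + 134/(315*(t + 4)) - 3/(80*(t - 1)) + 211/(224*(t - 3)) - 1133/(720*(t - 5)).
Integrate each term: A/(t−a) contributes A·log|t−a|.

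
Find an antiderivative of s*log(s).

Use integration by parts with u = log(s), dv = s ds.
Then du = 1/s ds and v = s**2/2.

s**2*log(s)/2 - s**2/4 + C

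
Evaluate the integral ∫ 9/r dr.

9*log(r) + 3*log(2) + C

Let u = 2*r**3, so du = (6*r**2) dr.
Rewriting, the integral becomes 3·∫ 1/u du = 3·log(u).
Substituting back, u = 2*r**3.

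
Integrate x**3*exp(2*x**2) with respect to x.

Let u = x², du = 2x dx; rewrite as (1/2)∫ u^1·exp(2u) du.
Now integrate by parts 1 time.

(2*x**2 - 1)*exp(2*x**2)/8 + C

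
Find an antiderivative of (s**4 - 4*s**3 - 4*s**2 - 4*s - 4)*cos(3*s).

Use integration by parts with u = s**4 - 4*s**3 - 4*s**2 - 4*s - 4, dv = cos(3*s) ds, so v = sin(3*s)/3.
Apply parts 4 times (tabular method): alternate signs, differentiate u down to 0, integrate dv up.

s**4*sin(3*s)/3 - 4*s**3*sin(3*s)/3 + 4*s**3*cos(3*s)/9 - 16*s**2*sin(3*s)/9 - 4*s**2*cos(3*s)/3 - 4*s*sin(3*s)/9 - 32*s*cos(3*s)/27 - 76*sin(3*s)/81 - 4*cos(3*s)/27 + C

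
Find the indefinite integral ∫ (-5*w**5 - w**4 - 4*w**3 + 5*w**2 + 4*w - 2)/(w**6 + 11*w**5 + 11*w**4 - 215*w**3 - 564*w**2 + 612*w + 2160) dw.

-923*log(w - 4)/1470 + 13*log(w - 2)/200 - 561829*log(w + 3)/44100 + 743*log(w + 5)/12 - 19301*log(w + 6)/360 - 1273/(210*w + 630) + C

Factor the denominator: (w - 4)*(w - 2)*(w + 3)**2*(w + 5)*(w + 6).
Partial-fraction decomposition: -19301/(360*(w + 6)) + 743/(12*(w + 5)) - 561829/(44100*(w + 3)) + 1273/(210*(w + 3)**2) + 13/(200*(w - 2)) - 923/(1470*(w - 4)).
Integrate each term; A/(w−a) gives A·log|w−a|; A/(w−a)² gives −A/(w−a).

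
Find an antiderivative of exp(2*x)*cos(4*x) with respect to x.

exp(2*x)*sin(4*x)/5 + exp(2*x)*cos(4*x)/10 + C

Let I denote the integral. Integrate by parts with u = cos(4*x), dv = exp(2*x) dx, so v = exp(2*x)/2: I = exp(2*x)*cos(4*x)/2 + 2·∫ exp(2*x)*sin(4*x) dx.
Apply parts again with u = sin(4*x), dv = exp(2*x) dx: ∫ exp(2*x)*sin(4*x) dx = exp(2*x)*sin(4*x)/2 − 2·I. Substituting back brings back I: I = exp(2*x)*sin(4*x) + exp(2*x)*cos(4*x)/2 − 4·I.
Solving for I: (1 + 4)·I equals the remaining terms, so I = (1/5)·(exp(2*x)*sin(4*x) + exp(2*x)*cos(4*x)/2).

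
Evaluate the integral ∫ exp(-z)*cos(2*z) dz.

Let I denote the integral. Integrate by parts with u = cos(2*z), dv = exp(-z) dz, so v = -exp(-z): I = -exp(-z)*cos(2*z) − 2·∫ exp(-z)*sin(2*z) dz.
Apply parts again with u = sin(2*z), dv = exp(-z) dz: ∫ exp(-z)*sin(2*z) dz = -exp(-z)*sin(2*z) + 2·I. Substituting back brings back I: I = 2*exp(-z)*sin(2*z) - exp(-z)*cos(2*z) − 4·I.
Solving for I: (1 + 4)·I equals the remaining terms, so I = (1/5)·(2*exp(-z)*sin(2*z) - exp(-z)*cos(2*z)).

2*exp(-z)*sin(2*z)/5 - exp(-z)*cos(2*z)/5 + C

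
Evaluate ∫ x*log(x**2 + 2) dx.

x**2*log(x**2 + 2)/2 - x**2/2 + log(x**2 + 2) + C

Let u = x**2 + 2, so du = (2*x) dx.
The integral becomes (1/2)·∫ log(u) du; integrate by parts with u′=log(u), dv′=du.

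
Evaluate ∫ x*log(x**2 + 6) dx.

Let u = x**2 + 6, so du = (2*x) dx.
The integral becomes (1/2)·∫ log(u) du; integrate by parts with u′=log(u), dv′=du.

x**2*log(x**2 + 6)/2 - x**2/2 + 3*log(x**2 + 6) + C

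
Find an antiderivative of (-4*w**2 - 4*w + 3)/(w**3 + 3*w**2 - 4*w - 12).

-21*log(w - 2)/20 + 5*log(w + 2)/4 - 21*log(w + 3)/5 + C

Factor the denominator: (w - 2)*(w + 2)*(w + 3).
Partial-fraction decomposition: -21/(5*(w + 3)) + 5/(4*(w + 2)) - 21/(20*(w - 2)).
Integrate each term: A/(w−a) contributes A·log|w−a|.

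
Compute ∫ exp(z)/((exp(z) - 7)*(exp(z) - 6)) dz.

Let u = e^z, du = e^z dz.
The integral becomes ∫ du/((u-7)(u-6)); decompose into partial fractions.

log(exp(z) - 7) - log(exp(z) - 6) + C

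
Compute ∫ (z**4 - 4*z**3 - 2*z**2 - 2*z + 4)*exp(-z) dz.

(-z**4 + 2*z**2 + 6*z + 2)*exp(-z) + C

Use integration by parts with u = z**4 - 4*z**3 - 2*z**2 - 2*z + 4, dv = exp(-z) dz, so v = -exp(-z).
Apply parts 4 times (tabular method): alternate signs, differentiate u down to 0, integrate dv up.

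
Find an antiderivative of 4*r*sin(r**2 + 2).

Let u = r**2 + 2, so du = (2*r) dr.
Rewriting, the integral becomes 2·∫ sin(u) du = 2·-cos(u).
Substituting back, u = r**2 + 2.

-2*cos(r**2 + 2) + C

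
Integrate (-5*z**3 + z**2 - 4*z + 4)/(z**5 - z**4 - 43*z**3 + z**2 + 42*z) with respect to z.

2*log(z)/21 - 65*log(z - 7)/168 + log(z - 1)/21 - 7*log(z + 1)/40 + 44*log(z + 6)/105 + C

Factor the denominator: z*(z - 7)*(z - 1)*(z + 1)*(z + 6).
Partial-fraction decomposition: 44/(105*(z + 6)) - 7/(40*(z + 1)) + 1/(21*(z - 1)) - 65/(168*(z - 7)) + 2/(21*z).
Integrate each term: A/(z−a) contributes A·log|z−a|.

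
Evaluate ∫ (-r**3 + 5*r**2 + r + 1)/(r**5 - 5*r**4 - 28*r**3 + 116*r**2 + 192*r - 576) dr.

Factor the denominator: (r - 6)*(r - 4)*(r - 2)*(r + 3)*(r + 4).
Partial-fraction decomposition: 47/(160*(r + 4)) - 2/(9*(r + 3)) + 1/(16*(r - 2)) - 3/(32*(r - 4)) - 29/(720*(r - 6)).
Integrate each term: A/(r−a) contributes A·log|r−a|.

-29*log(r - 6)/720 - 3*log(r - 4)/32 + log(r - 2)/16 - 2*log(r + 3)/9 + 47*log(r + 4)/160 + C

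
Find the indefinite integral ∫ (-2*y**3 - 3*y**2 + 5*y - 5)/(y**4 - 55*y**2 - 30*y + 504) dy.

Factor the denominator: (y - 7)*(y - 3)*(y + 4)*(y + 6).
Partial-fraction decomposition: -289/(234*(y + 6)) + 5/(14*(y + 4)) + 71/(252*(y - 3)) - 73/(52*(y - 7)).
Integrate each term: A/(y−a) contributes A·log|y−a|.

-73*log(y - 7)/52 + 71*log(y - 3)/252 + 5*log(y + 4)/14 - 289*log(y + 6)/234 + C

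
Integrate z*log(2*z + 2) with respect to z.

z**2*log(2*z + 2)/2 - z**2/4 + z/2 - log(z + 1)/2 + C

Use integration by parts with u = log(2*z + 2), dv = z dz.
Then du = 2/(2*z + 2) dz and v = z**2/2.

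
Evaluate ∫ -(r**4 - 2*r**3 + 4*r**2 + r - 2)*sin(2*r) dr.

r**4*cos(2*r)/2 - r**3*sin(2*r) - r**3*cos(2*r) + 3*r**2*sin(2*r)/2 + r**2*cos(2*r)/2 - r*sin(2*r)/2 + 2*r*cos(2*r) - sin(2*r) - 5*cos(2*r)/4 + C

Use integration by parts with u = r**4 - 2*r**3 + 4*r**2 + r - 2, dv = -sin(2*r) dr, so v = cos(2*r)/2.
Apply parts 4 times (tabular method): alternate signs, differentiate u down to 0, integrate dv up.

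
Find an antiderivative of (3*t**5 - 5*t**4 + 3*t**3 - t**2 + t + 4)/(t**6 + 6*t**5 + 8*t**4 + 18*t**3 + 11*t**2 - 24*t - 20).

Factor the denominator: (t - 1)*(t + 1)**2*(t + 5)*(t**2 + 4).
Partial-fraction decomposition: -(469*t + 816)/(725*(t**2 + 4)) + 12901/(2784*(t + 5)) - 823/(800*(t + 1)) + 9/(40*(t + 1)**2) + 1/(24*(t - 1)).
Integrate each term; A/(t−a) gives A·log|t−a|; the (Bt+D)/(t²+p²) term gives a log and an atan.

log(t - 1)/24 - 823*log(t + 1)/800 + 12901*log(t + 5)/2784 - 469*log(t**2 + 4)/1450 - 408*atan(t/2)/725 - 9/(40*t + 40) + C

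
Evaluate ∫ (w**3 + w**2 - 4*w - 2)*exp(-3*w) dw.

Use integration by parts with u = w**3 + w**2 - 4*w - 2, dv = exp(-3*w) dw, so v = -exp(-3*w)/3.
Apply parts 3 times (tabular method): alternate signs, differentiate u down to 0, integrate dv up.

(-9*w**3 - 18*w**2 + 24*w + 26)*exp(-3*w)/27 + C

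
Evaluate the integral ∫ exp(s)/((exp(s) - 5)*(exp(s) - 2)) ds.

Let u = e^s, du = e^s ds.
The integral becomes ∫ du/((u-5)(u-2)); decompose into partial fractions.

log(exp(s) - 5)/3 - log(exp(s) - 2)/3 + C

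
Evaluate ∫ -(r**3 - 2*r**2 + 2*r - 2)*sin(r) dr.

Use integration by parts with u = r**3 - 2*r**2 + 2*r - 2, dv = -sin(r) dr, so v = cos(r).
Apply parts 3 times (tabular method): alternate signs, differentiate u down to 0, integrate dv up.

r**3*cos(r) - 3*r**2*sin(r) - 2*r**2*cos(r) + 4*r*sin(r) - 4*r*cos(r) + 4*sin(r) + 2*cos(r) + C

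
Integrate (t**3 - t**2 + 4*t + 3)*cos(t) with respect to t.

t**3*sin(t) - t**2*sin(t) + 3*t**2*cos(t) - 2*t*sin(t) - 2*t*cos(t) + 5*sin(t) - 2*cos(t) + C

Use integration by parts with u = t**3 - t**2 + 4*t + 3, dv = cos(t) dt, so v = sin(t).
Apply parts 3 times (tabular method): alternate signs, differentiate u down to 0, integrate dv up.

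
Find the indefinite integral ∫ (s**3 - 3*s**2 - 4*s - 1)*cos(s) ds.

Use integration by parts with u = s**3 - 3*s**2 - 4*s - 1, dv = cos(s) ds, so v = sin(s).
Apply parts 3 times (tabular method): alternate signs, differentiate u down to 0, integrate dv up.

s**3*sin(s) - 3*s**2*sin(s) + 3*s**2*cos(s) - 10*s*sin(s) - 6*s*cos(s) + 5*sin(s) - 10*cos(s) + C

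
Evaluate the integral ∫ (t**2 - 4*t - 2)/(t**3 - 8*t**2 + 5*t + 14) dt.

19*log(t - 7)/40 + 2*log(t - 2)/5 + log(t + 1)/8 + C

Factor the denominator: (t - 7)*(t - 2)*(t + 1).
Partial-fraction decomposition: 1/(8*(t + 1)) + 2/(5*(t - 2)) + 19/(40*(t - 7)).
Integrate each term: A/(t−a) contributes A·log|t−a|.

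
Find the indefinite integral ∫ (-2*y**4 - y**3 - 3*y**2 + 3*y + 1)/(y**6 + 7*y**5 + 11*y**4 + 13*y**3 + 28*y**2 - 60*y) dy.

-85*log(y + 3)/156 + 607*log(y + 5)/870 - 901*log(y**2 + 4)/15080 - log(y**2 - y)/60 - 122*atan(y/2)/1885 + C

Factor the denominator: y*(y - 1)*(y + 3)*(y + 5)*(y**2 + 4).
Partial-fraction decomposition: -(901*y + 976)/(7540*(y**2 + 4)) + 607/(870*(y + 5)) - 85/(156*(y + 3)) - 1/(60*(y - 1)) - 1/(60*y).
Integrate each term; A/(y−a) gives A·log|y−a|; the (By+D)/(y²+p²) term gives a log and an atan.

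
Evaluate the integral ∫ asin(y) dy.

Use integration by parts with u = arcsin(y), dv = dy.
Then du = 1/sqrt(-y**2 + 1) dy.

y*asin(y) + sqrt(-y**2 + 1) + C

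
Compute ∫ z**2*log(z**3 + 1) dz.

z**3*log(z**3 + 1)/3 - z**3/3 + log(z**3 + 1)/3 + C

Let u = z**3 + 1, so du = (3*z**2) dz.
The integral becomes (1/3)·∫ log(u) du; integrate by parts with u′=log(u), dv′=du.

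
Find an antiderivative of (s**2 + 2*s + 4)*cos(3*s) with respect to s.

Use integration by parts with u = s**2 + 2*s + 4, dv = cos(3*s) ds, so v = sin(3*s)/3.
Apply parts 2 times (tabular method): alternate signs, differentiate u down to 0, integrate dv up.

s**2*sin(3*s)/3 + 2*s*sin(3*s)/3 + 2*s*cos(3*s)/9 + 34*sin(3*s)/27 + 2*cos(3*s)/9 + C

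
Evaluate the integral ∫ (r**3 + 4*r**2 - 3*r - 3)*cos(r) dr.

Use integration by parts with u = r**3 + 4*r**2 - 3*r - 3, dv = cos(r) dr, so v = sin(r).
Apply parts 3 times (tabular method): alternate signs, differentiate u down to 0, integrate dv up.

r**3*sin(r) + 4*r**2*sin(r) + 3*r**2*cos(r) - 9*r*sin(r) + 8*r*cos(r) - 11*sin(r) - 9*cos(r) + C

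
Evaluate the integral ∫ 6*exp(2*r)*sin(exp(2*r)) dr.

Let u = exp(2*r), so du = (2*exp(2*r)) dr.
Rewriting, the integral becomes 3·∫ sin(u) du = 3·-cos(u).
Substituting back, u = exp(2*r).

-3*cos(exp(2*r)) + C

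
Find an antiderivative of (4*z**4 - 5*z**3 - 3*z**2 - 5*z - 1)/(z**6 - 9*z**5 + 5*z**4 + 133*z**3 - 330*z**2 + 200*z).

Factor the denominator: z*(z - 5)**2*(z - 2)*(z - 1)*(z + 4).
Partial-fraction decomposition: -263/(1944*(z + 4)) + 1/(8*(z - 1)) + 1/(108*(z - 2)) + 293/(48600*(z - 5)) + 887/(270*(z - 5)**2) - 1/(200*z).
Integrate each term; A/(z−a) gives A·log|z−a|; A/(z−a)² gives −A/(z−a).

-log(z)/200 + 293*log(z - 5)/48600 + log(z - 2)/108 + log(z - 1)/8 - 263*log(z + 4)/1944 - 887/(270*z - 1350) + C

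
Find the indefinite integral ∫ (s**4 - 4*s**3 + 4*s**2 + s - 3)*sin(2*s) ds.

-s**4*cos(2*s)/2 + s**3*sin(2*s) + 2*s**3*cos(2*s) - 3*s**2*sin(2*s) - s**2*cos(2*s)/2 + s*sin(2*s)/2 - 7*s*cos(2*s)/2 + 7*sin(2*s)/4 + 7*cos(2*s)/4 + C

Use integration by parts with u = s**4 - 4*s**3 + 4*s**2 + s - 3, dv = sin(2*s) ds, so v = -cos(2*s)/2.
Apply parts 4 times (tabular method): alternate signs, differentiate u down to 0, integrate dv up.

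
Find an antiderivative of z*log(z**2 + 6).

Let u = z**2 + 6, so du = (2*z) dz.
The integral becomes (1/2)·∫ log(u) du; integrate by parts with u′=log(u), dv′=du.

z**2*log(z**2 + 6)/2 - z**2/2 + 3*log(z**2 + 6) + C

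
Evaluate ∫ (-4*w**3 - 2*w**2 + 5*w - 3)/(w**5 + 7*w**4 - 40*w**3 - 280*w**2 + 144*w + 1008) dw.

Factor the denominator: (w - 6)*(w - 2)*(w + 2)*(w + 6)*(w + 7).
Partial-fraction decomposition: 412/(195*(w + 7)) - 253/(128*(w + 6)) + 11/(640*(w + 2)) + 11/(384*(w - 2)) - 303/(1664*(w - 6)).
Integrate each term: A/(w−a) contributes A·log|w−a|.

-303*log(w - 6)/1664 + 11*log(w - 2)/384 + 11*log(w + 2)/640 - 253*log(w + 6)/128 + 412*log(w + 7)/195 + C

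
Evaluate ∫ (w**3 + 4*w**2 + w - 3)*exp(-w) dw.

Use integration by parts with u = w**3 + 4*w**2 + w - 3, dv = exp(-w) dw, so v = -exp(-w).
Apply parts 3 times (tabular method): alternate signs, differentiate u down to 0, integrate dv up.

(-w**3 - 7*w**2 - 15*w - 12)*exp(-w) + C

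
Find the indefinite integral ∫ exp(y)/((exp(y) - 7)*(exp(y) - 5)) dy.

log(exp(y) - 7)/2 - log(exp(y) - 5)/2 + C

Let u = e^y, du = e^y dy.
The integral becomes ∫ du/((u-5)(u-7)); decompose into partial fractions.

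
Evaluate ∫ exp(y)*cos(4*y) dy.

Let I denote the integral. Integrate by parts with u = cos(4*y), dv = exp(y) dy, so v = exp(y): I = exp(y)*cos(4*y) + 4·∫ exp(y)*sin(4*y) dy.
Apply parts again with u = sin(4*y), dv = exp(y) dy: ∫ exp(y)*sin(4*y) dy = exp(y)*sin(4*y) − 4·I. Substituting back brings back I: I = 4*exp(y)*sin(4*y) + exp(y)*cos(4*y) − 16·I.
Solving for I: (1 + 16)·I equals the remaining terms, so I = (1/17)·(4*exp(y)*sin(4*y) + exp(y)*cos(4*y)).

4*exp(y)*sin(4*y)/17 + exp(y)*cos(4*y)/17 + C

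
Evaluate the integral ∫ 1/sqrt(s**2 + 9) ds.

Substitute s = 3·tan(θ), so ds = 3·sec(θ)^2 dθ and the radical becomes sqrt(s**2 + 9) = 3·sec(θ) by the Pythagorean identity.
Integrate the resulting trig expression in θ, then back-substitute tan(θ) = s/3, sec(θ) = sqrt(s**2 + 9)/3 (absorbing any constant into C).

log(s + sqrt(s**2 + 9)) + C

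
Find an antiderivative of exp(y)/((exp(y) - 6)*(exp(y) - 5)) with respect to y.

Let u = e^y, du = e^y dy.
The integral becomes ∫ du/((u-6)(u-5)); decompose into partial fractions.

log(exp(y) - 6) - log(exp(y) - 5) + C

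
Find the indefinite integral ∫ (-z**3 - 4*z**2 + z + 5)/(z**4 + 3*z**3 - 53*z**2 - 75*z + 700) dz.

Factor the denominator: (z - 5)*(z - 4)*(z + 5)*(z + 7).
Partial-fraction decomposition: -145/(264*(z + 7)) + 5/(36*(z + 5)) + 119/(99*(z - 4)) - 43/(24*(z - 5)).
Integrate each term: A/(z−a) contributes A·log|z−a|.

-43*log(z - 5)/24 + 119*log(z - 4)/99 + 5*log(z + 5)/36 - 145*log(z + 7)/264 + C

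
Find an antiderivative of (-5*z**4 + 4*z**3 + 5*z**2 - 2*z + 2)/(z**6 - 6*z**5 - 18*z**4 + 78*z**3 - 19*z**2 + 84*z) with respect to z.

Factor the denominator: z*(z - 7)*(z - 3)*(z + 4)*(z**2 + 1).
Partial-fraction decomposition: (6*z - 7)/(85*(z**2 + 1)) + 723/(2618*(z + 4)) + 32/(105*(z - 3)) - 52/(77*(z - 7)) + 1/(42*z).
Integrate each term; A/(z−a) gives A·log|z−a|; the (Bz+D)/(z²+p²) term gives a log and an atan.

log(z)/42 - 52*log(z - 7)/77 + 32*log(z - 3)/105 + 723*log(z + 4)/2618 + 3*log(z**2 + 1)/85 - 7*atan(z)/85 + C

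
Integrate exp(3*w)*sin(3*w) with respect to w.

exp(3*w)*sin(3*w)/6 - exp(3*w)*cos(3*w)/6 + C

Let I denote the integral. Integrate by parts with u = sin(3*w), dv = exp(3*w) dw, so v = exp(3*w)/3: I = exp(3*w)*sin(3*w)/3 − ∫ exp(3*w)*cos(3*w) dw.
Apply parts again with u = cos(3*w), dv = exp(3*w) dw: ∫ exp(3*w)*cos(3*w) dw = exp(3*w)*cos(3*w)/3 + I. Substituting back brings back I: I = exp(3*w)*sin(3*w)/3 - exp(3*w)*cos(3*w)/3 − I.
Solving for I: (1 + 1)·I equals the remaining terms, so I = (1/2)·(exp(3*w)*sin(3*w)/3 - exp(3*w)*cos(3*w)/3).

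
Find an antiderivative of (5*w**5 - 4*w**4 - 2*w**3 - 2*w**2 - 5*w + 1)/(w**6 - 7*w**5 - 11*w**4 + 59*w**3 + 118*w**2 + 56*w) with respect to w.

Factor the denominator: w*(w - 7)*(w - 4)*(w + 1)**2*(w + 2).
Partial-fraction decomposition: 205/(108*(w + 2)) - 1321/(1600*(w + 1)) + 3/(40*(w + 1)**2) - 3917/(1800*(w - 4)) + 73613/(12096*(w - 7)) + 1/(56*w).
Integrate each term; A/(w−a) gives A·log|w−a|; A/(w−a)² gives −A/(w−a).

log(w)/56 + 73613*log(w - 7)/12096 - 3917*log(w - 4)/1800 - 1321*log(w + 1)/1600 + 205*log(w + 2)/108 - 3/(40*w + 40) + C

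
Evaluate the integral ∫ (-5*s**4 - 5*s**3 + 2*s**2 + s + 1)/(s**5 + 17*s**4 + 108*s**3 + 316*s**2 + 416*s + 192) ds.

2*log(s + 1)/45 + 33*log(s + 2)/16 + 536*log(s + 4)/9 - 5333*log(s + 6)/80 + 931/(12*s + 48) + C

Factor the denominator: (s + 1)*(s + 2)*(s + 4)**2*(s + 6).
Partial-fraction decomposition: -5333/(80*(s + 6)) + 536/(9*(s + 4)) - 931/(12*(s + 4)**2) + 33/(16*(s + 2)) + 2/(45*(s + 1)).
Integrate each term; A/(s−a) gives A·log|s−a|; A/(s−a)² gives −A/(s−a).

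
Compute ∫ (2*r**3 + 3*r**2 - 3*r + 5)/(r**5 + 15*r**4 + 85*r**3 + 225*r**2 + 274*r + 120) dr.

Factor the denominator: (r + 1)*(r + 2)*(r + 3)*(r + 4)*(r + 5).
Partial-fraction decomposition: -155/(24*(r + 5)) + 21/(2*(r + 4)) - 13/(4*(r + 3)) - 7/(6*(r + 2)) + 3/(8*(r + 1)).
Integrate each term: A/(r−a) contributes A·log|r−a|.

3*log(r + 1)/8 - 7*log(r + 2)/6 - 13*log(r + 3)/4 + 21*log(r + 4)/2 - 155*log(r + 5)/24 + C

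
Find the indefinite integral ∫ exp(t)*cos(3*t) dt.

3*exp(t)*sin(3*t)/10 + exp(t)*cos(3*t)/10 + C

Let I denote the integral. Integrate by parts with u = cos(3*t), dv = exp(t) dt, so v = exp(t): I = exp(t)*cos(3*t) + 3·∫ exp(t)*sin(3*t) dt.
Apply parts again with u = sin(3*t), dv = exp(t) dt: ∫ exp(t)*sin(3*t) dt = exp(t)*sin(3*t) − 3·I. Substituting back brings back I: I = 3*exp(t)*sin(3*t) + exp(t)*cos(3*t) − 9·I.
Solving for I: (1 + 9)·I equals the remaining terms, so I = (1/10)·(3*exp(t)*sin(3*t) + exp(t)*cos(3*t)).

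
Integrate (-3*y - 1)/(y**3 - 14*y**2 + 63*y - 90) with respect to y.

Factor the denominator: (y - 6)*(y - 5)*(y - 3).
Partial-fraction decomposition: -5/(3*(y - 3)) + 8/(y - 5) - 19/(3*(y - 6)).
Integrate each term: A/(y−a) contributes A·log|y−a|.

-19*log(y - 6)/3 + 8*log(y - 5) - 5*log(y - 3)/3 + C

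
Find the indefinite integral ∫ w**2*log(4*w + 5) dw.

Use integration by parts with u = log(4*w + 5), dv = w**2 dw.
Then du = 4/(4*w + 5) dw and v = w**3/3.

w**3*log(4*w + 5)/3 - w**3/9 + 5*w**2/24 - 25*w/48 + 125*log(4*w + 5)/192 + C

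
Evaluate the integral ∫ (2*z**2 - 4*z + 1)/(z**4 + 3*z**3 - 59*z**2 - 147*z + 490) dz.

71*log(z - 7)/840 - log(z - 2)/315 + 71*log(z + 5)/168 - 127*log(z + 7)/252 + C

Factor the denominator: (z - 7)*(z - 2)*(z + 5)*(z + 7).
Partial-fraction decomposition: -127/(252*(z + 7)) + 71/(168*(z + 5)) - 1/(315*(z - 2)) + 71/(840*(z - 7)).
Integrate each term: A/(z−a) contributes A·log|z−a|.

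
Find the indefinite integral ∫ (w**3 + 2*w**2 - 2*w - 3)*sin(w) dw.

Use integration by parts with u = w**3 + 2*w**2 - 2*w - 3, dv = sin(w) dw, so v = -cos(w).
Apply parts 3 times (tabular method): alternate signs, differentiate u down to 0, integrate dv up.

-w**3*cos(w) + 3*w**2*sin(w) - 2*w**2*cos(w) + 4*w*sin(w) + 8*w*cos(w) - 8*sin(w) + 7*cos(w) + C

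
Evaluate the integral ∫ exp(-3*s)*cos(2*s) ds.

2*exp(-3*s)*sin(2*s)/13 - 3*exp(-3*s)*cos(2*s)/13 + C

Let I denote the integral. Integrate by parts with u = cos(2*s), dv = exp(-3*s) ds, so v = -exp(-3*s)/3: I = -exp(-3*s)*cos(2*s)/3 − (2/3)·∫ exp(-3*s)*sin(2*s) ds.
Apply parts again with u = sin(2*s), dv = exp(-3*s) ds: ∫ exp(-3*s)*sin(2*s) ds = -exp(-3*s)*sin(2*s)/3 + (2/3)·I. Substituting back brings back I: I = 2*exp(-3*s)*sin(2*s)/9 - exp(-3*s)*cos(2*s)/3 − (4/9)·I.
Solving for I: (1 + 4/9)·I equals the remaining terms, so I = (9/13)·(2*exp(-3*s)*sin(2*s)/9 - exp(-3*s)*cos(2*s)/3).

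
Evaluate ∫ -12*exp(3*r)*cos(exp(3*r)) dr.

-4*sin(exp(3*r)) + C

Let u = exp(3*r), so du = (3*exp(3*r)) dr.
Rewriting, the integral becomes -4·∫ cos(u) du = -4·sin(u).
Substituting back, u = exp(3*r).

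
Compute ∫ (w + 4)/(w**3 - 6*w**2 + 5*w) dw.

Factor the denominator: w*(w - 5)*(w - 1).
Partial-fraction decomposition: -5/(4*(w - 1)) + 9/(20*(w - 5)) + 4/(5*w).
Integrate each term: A/(w−a) contributes A·log|w−a|.

4*log(w)/5 + 9*log(w - 5)/20 - 5*log(w - 1)/4 + C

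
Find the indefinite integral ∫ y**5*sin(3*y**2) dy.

-y**4*cos(3*y**2)/6 + y**2*sin(3*y**2)/9 + cos(3*y**2)/27 + C

Let u = y², du = 2y dy; rewrite as (1/2)∫ u^2·sin(3u) du.
Now integrate by parts 2 times.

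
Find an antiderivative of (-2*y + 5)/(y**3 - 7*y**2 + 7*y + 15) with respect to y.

Factor the denominator: (y - 5)*(y - 3)*(y + 1).
Partial-fraction decomposition: 7/(24*(y + 1)) + 1/(8*(y - 3)) - 5/(12*(y - 5)).
Integrate each term: A/(y−a) contributes A·log|y−a|.

-5*log(y - 5)/12 + log(y - 3)/8 + 7*log(y + 1)/24 + C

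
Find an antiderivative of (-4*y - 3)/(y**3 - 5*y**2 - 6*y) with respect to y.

log(y)/2 - 9*log(y - 6)/14 + log(y + 1)/7 + C

Factor the denominator: y*(y - 6)*(y + 1).
Partial-fraction decomposition: 1/(7*(y + 1)) - 9/(14*(y - 6)) + 1/(2*y).
Integrate each term: A/(y−a) contributes A·log|y−a|.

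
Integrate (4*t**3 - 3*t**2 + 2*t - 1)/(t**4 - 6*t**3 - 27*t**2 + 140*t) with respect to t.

Factor the denominator: t*(t - 7)*(t - 4)*(t + 5).
Partial-fraction decomposition: 293/(270*(t + 5)) - 215/(108*(t - 4)) + 619/(126*(t - 7)) - 1/(140*t).
Integrate each term: A/(t−a) contributes A·log|t−a|.

-log(t)/140 + 619*log(t - 7)/126 - 215*log(t - 4)/108 + 293*log(t + 5)/270 + C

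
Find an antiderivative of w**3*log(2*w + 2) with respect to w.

w**4*log(2*w + 2)/4 - w**4/16 + w**3/12 - w**2/8 + w/4 - log(w + 1)/4 + C

Use integration by parts with u = log(2*w + 2), dv = w**3 dw.
Then du = 2/(2*w + 2) dw and v = w**4/4.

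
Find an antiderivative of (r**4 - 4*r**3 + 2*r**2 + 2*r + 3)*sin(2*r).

-r**4*cos(2*r)/2 + r**3*sin(2*r) + 2*r**3*cos(2*r) - 3*r**2*sin(2*r) + r**2*cos(2*r)/2 - r*sin(2*r)/2 - 4*r*cos(2*r) + 2*sin(2*r) - 7*cos(2*r)/4 + C

Use integration by parts with u = r**4 - 4*r**3 + 2*r**2 + 2*r + 3, dv = sin(2*r) dr, so v = -cos(2*r)/2.
Apply parts 4 times (tabular method): alternate signs, differentiate u down to 0, integrate dv up.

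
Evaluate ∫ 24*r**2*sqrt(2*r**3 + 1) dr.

8*(2*r**3 + 1)**(3/2)/3 + C

Let u = 2*r**3 + 1, so du = (6*r**2) dr.
Rewriting, the integral becomes 4·∫ √u du = 4·(2/3)u^(3/2).
Substituting back, u = 2*r**3 + 1.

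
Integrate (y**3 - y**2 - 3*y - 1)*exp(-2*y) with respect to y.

(-4*y**3 - 2*y**2 + 10*y + 9)*exp(-2*y)/8 + C

Use integration by parts with u = y**3 - y**2 - 3*y - 1, dv = exp(-2*y) dy, so v = -exp(-2*y)/2.
Apply parts 3 times (tabular method): alternate signs, differentiate u down to 0, integrate dv up.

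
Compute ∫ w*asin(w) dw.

Use integration by parts with u = arcsin(w), dv = w dw.
Then du = 1/sqrt(-w**2 + 1) dw.

w**2*asin(w)/2 + w*sqrt(-w**2 + 1)/4 - asin(w)/4 + C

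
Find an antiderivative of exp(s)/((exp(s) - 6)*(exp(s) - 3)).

log(exp(s) - 6)/3 - log(exp(s) - 3)/3 + C

Let u = e^s, du = e^s ds.
The integral becomes ∫ du/((u-6)(u-3)); decompose into partial fractions.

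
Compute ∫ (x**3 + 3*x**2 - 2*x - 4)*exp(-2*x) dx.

(-4*x**3 - 18*x**2 - 10*x + 11)*exp(-2*x)/8 + C

Use integration by parts with u = x**3 + 3*x**2 - 2*x - 4, dv = exp(-2*x) dx, so v = -exp(-2*x)/2.
Apply parts 3 times (tabular method): alternate signs, differentiate u down to 0, integrate dv up.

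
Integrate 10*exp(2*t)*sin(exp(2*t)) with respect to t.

-5*cos(exp(2*t)) + C

Let u = exp(2*t), so du = (2*exp(2*t)) dt.
Rewriting, the integral becomes 5·∫ sin(u) du = 5·-cos(u).
Substituting back, u = exp(2*t).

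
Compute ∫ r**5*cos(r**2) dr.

Let u = r², du = 2r dr; rewrite as (1/2)∫ u^2·cos(1u) du.
Now integrate by parts 2 times.

r**4*sin(r**2)/2 + r**2*cos(r**2) - sin(r**2) + C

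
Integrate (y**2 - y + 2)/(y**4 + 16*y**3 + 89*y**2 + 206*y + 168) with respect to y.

Factor the denominator: (y + 2)*(y + 3)*(y + 4)*(y + 7).
Partial-fraction decomposition: -29/(30*(y + 7)) + 11/(3*(y + 4)) - 7/(2*(y + 3)) + 4/(5*(y + 2)).
Integrate each term: A/(y−a) contributes A·log|y−a|.

4*log(y + 2)/5 - 7*log(y + 3)/2 + 11*log(y + 4)/3 - 29*log(y + 7)/30 + C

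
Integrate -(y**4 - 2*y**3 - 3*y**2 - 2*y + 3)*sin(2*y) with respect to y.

Use integration by parts with u = y**4 - 2*y**3 - 3*y**2 - 2*y + 3, dv = -sin(2*y) dy, so v = cos(2*y)/2.
Apply parts 4 times (tabular method): alternate signs, differentiate u down to 0, integrate dv up.

y**4*cos(2*y)/2 - y**3*sin(2*y) - y**3*cos(2*y) + 3*y**2*sin(2*y)/2 - 3*y**2*cos(2*y) + 3*y*sin(2*y) + y*cos(2*y)/2 - sin(2*y)/4 + 3*cos(2*y) + C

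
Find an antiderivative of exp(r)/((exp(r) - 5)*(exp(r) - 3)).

Let u = e^r, du = e^r dr.
The integral becomes ∫ du/((u-3)(u-5)); decompose into partial fractions.

log(exp(r) - 5)/2 - log(exp(r) - 3)/2 + C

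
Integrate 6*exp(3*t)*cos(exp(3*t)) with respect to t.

2*sin(exp(3*t)) + C

Let u = exp(3*t), so du = (3*exp(3*t)) dt.
Rewriting, the integral becomes 2·∫ cos(u) du = 2·sin(u).
Substituting back, u = exp(3*t).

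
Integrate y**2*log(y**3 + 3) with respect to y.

y**3*log(y**3 + 3)/3 - y**3/3 + log(y**3 + 3) + C

Let u = y**3 + 3, so du = (3*y**2) dy.
The integral becomes (1/3)·∫ log(u) du; integrate by parts with u′=log(u), dv′=du.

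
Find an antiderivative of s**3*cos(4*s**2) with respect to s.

Let u = s², du = 2s ds; rewrite as (1/2)∫ u^1·cos(4u) du.
Now integrate by parts 1 time.

s**2*sin(4*s**2)/8 + cos(4*s**2)/32 + C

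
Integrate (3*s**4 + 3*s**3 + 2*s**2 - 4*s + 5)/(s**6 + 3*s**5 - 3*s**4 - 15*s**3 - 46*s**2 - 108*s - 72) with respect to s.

Factor the denominator: (s - 3)*(s + 1)*(s + 2)*(s + 3)*(s**2 + 4).
Partial-fraction decomposition: (103*s + 282)/(520*(s**2 + 4)) - 197/(156*(s + 3)) + 9/(8*(s + 2)) - 11/(40*(s + 1)) + 67/(312*(s - 3)).
Integrate each term; A/(s−a) gives A·log|s−a|; the (Bs+D)/(s²+p²) term gives a log and an atan.

67*log(s - 3)/312 - 11*log(s + 1)/40 + 9*log(s + 2)/8 - 197*log(s + 3)/156 + 103*log(s**2 + 4)/1040 + 141*atan(s/2)/520 + C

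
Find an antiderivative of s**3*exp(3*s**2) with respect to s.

Let u = s², du = 2s ds; rewrite as (1/2)∫ u^1·exp(3u) du.
Now integrate by parts 1 time.

(3*s**2 - 1)*exp(3*s**2)/18 + C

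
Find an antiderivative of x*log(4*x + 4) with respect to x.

Use integration by parts with u = log(4*x + 4), dv = x dx.
Then du = 4/(4*x + 4) dx and v = x**2/2.

x**2*log(4*x + 4)/2 - x**2/4 + x/2 - log(x + 1)/2 + C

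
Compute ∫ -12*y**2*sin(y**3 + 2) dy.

4*cos(y**3 + 2) + C

Let u = y**3 + 2, so du = (3*y**2) dy.
Rewriting, the integral becomes -4·∫ sin(u) du = -4·-cos(u).
Substituting back, u = y**3 + 2.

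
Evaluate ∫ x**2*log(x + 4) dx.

x**3*log(x + 4)/3 - x**3/9 + 2*x**2/3 - 16*x/3 + 64*log(x + 4)/3 + C

Use integration by parts with u = log(x + 4), dv = x**2 dx.
Then du = 1/(x + 4) dx and v = x**3/3.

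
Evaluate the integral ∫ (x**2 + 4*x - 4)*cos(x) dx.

x**2*sin(x) + 4*x*sin(x) + 2*x*cos(x) - 6*sin(x) + 4*cos(x) + C

Use integration by parts with u = x**2 + 4*x - 4, dv = cos(x) dx, so v = sin(x).
Apply parts 2 times (tabular method): alternate signs, differentiate u down to 0, integrate dv up.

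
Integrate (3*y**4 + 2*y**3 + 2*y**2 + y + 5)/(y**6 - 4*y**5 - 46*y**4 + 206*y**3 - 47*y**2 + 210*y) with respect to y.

log(y)/42 + 119*log(y - 6)/78 - 437*log(y - 5)/312 - 6613*log(y + 7)/54600 - 9*log(y**2 + 1)/650 + atan(y)/650 + C

Factor the denominator: y*(y - 6)*(y - 5)*(y + 7)*(y**2 + 1).
Partial-fraction decomposition: -(18*y - 1)/(650*(y**2 + 1)) - 6613/(54600*(y + 7)) - 437/(312*(y - 5)) + 119/(78*(y - 6)) + 1/(42*y).
Integrate each term; A/(y−a) gives A·log|y−a|; the (By+D)/(y²+p²) term gives a log and an atan.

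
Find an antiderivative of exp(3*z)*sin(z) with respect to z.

3*exp(3*z)*sin(z)/10 - exp(3*z)*cos(z)/10 + C

Let I denote the integral. Integrate by parts with u = sin(z), dv = exp(3*z) dz, so v = exp(3*z)/3: I = exp(3*z)*sin(z)/3 − (1/3)·∫ exp(3*z)*cos(z) dz.
Apply parts again with u = cos(z), dv = exp(3*z) dz: ∫ exp(3*z)*cos(z) dz = exp(3*z)*cos(z)/3 + (1/3)·I. Substituting back brings back I: I = exp(3*z)*sin(z)/3 - exp(3*z)*cos(z)/9 − (1/9)·I.
Solving for I: (1 + 1/9)·I equals the remaining terms, so I = (9/10)·(exp(3*z)*sin(z)/3 - exp(3*z)*cos(z)/9).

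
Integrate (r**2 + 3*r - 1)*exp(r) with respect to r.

Use integration by parts with u = r**2 + 3*r - 1, dv = exp(r) dr, so v = exp(r).
Apply parts 2 times (tabular method): alternate signs, differentiate u down to 0, integrate dv up.

(r**2 + r - 2)*exp(r) + C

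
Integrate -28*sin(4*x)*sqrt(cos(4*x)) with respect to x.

Let u = cos(4*x), so du = (-4*sin(4*x)) dx.
Rewriting, the integral becomes 7·∫ √u du = 7·(2/3)u^(3/2).
Substituting back, u = cos(4*x).

14*cos(4*x)**(3/2)/3 + C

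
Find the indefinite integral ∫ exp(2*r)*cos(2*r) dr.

Let I denote the integral. Integrate by parts with u = cos(2*r), dv = exp(2*r) dr, so v = exp(2*r)/2: I = exp(2*r)*cos(2*r)/2 + ∫ exp(2*r)*sin(2*r) dr.
Apply parts again with u = sin(2*r), dv = exp(2*r) dr: ∫ exp(2*r)*sin(2*r) dr = exp(2*r)*sin(2*r)/2 − I. Substituting back brings back I: I = exp(2*r)*sin(2*r)/2 + exp(2*r)*cos(2*r)/2 − I.
Solving for I: (1 + 1)·I equals the remaining terms, so I = (1/2)·(exp(2*r)*sin(2*r)/2 + exp(2*r)*cos(2*r)/2).

exp(2*r)*sin(2*r)/4 + exp(2*r)*cos(2*r)/4 + C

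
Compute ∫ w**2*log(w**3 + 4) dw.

w**3*log(w**3 + 4)/3 - w**3/3 + 4*log(w**3 + 4)/3 + C

Let u = w**3 + 4, so du = (3*w**2) dw.
The integral becomes (1/3)·∫ log(u) du; integrate by parts with u′=log(u), dv′=du.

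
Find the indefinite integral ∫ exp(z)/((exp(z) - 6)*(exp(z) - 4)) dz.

Let u = e^z, du = e^z dz.
The integral becomes ∫ du/((u-4)(u-6)); decompose into partial fractions.

log(exp(z) - 6)/2 - log(exp(z) - 4)/2 + C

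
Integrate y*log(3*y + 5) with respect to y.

y**2*log(3*y + 5)/2 - y**2/4 + 5*y/6 - 25*log(3*y + 5)/18 + C

Use integration by parts with u = log(3*y + 5), dv = y dy.
Then du = 3/(3*y + 5) dy and v = y**2/2.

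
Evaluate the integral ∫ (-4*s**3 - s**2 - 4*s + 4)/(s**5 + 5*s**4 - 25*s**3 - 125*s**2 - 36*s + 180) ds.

Factor the denominator: (s - 5)*(s - 1)*(s + 2)*(s + 3)*(s + 6).
Partial-fraction decomposition: 214/(231*(s + 6)) - 115/(96*(s + 3)) + 10/(21*(s + 2)) + 5/(336*(s - 1)) - 541/(2464*(s - 5)).
Integrate each term: A/(s−a) contributes A·log|s−a|.

-541*log(s - 5)/2464 + 5*log(s - 1)/336 + 10*log(s + 2)/21 - 115*log(s + 3)/96 + 214*log(s + 6)/231 + C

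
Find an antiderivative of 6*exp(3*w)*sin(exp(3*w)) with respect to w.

-2*cos(exp(3*w)) + C

Let u = exp(3*w), so du = (3*exp(3*w)) dw.
Rewriting, the integral becomes 2·∫ sin(u) du = 2·-cos(u).
Substituting back, u = exp(3*w).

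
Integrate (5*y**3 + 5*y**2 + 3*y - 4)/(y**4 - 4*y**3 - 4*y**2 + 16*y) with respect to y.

-log(y)/4 + 17*log(y - 4)/2 - 31*log(y - 2)/8 + 5*log(y + 2)/8 + C

Factor the denominator: y*(y - 4)*(y - 2)*(y + 2).
Partial-fraction decomposition: 5/(8*(y + 2)) - 31/(8*(y - 2)) + 17/(2*(y - 4)) - 1/(4*y).
Integrate each term: A/(y−a) contributes A·log|y−a|.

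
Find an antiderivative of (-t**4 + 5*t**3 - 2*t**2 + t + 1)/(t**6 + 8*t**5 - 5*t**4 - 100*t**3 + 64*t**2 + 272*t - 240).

Factor the denominator: (t - 2)**2*(t - 1)*(t + 2)*(t + 5)*(t + 6).
Partial-fraction decomposition: 2453/(1792*(t + 6)) - 652/(441*(t + 5)) + 65/(576*(t + 2)) + 2/(63*(t - 1)) - 439/(12544*(t - 2)) + 19/(224*(t - 2)**2).
Integrate each term; A/(t−a) gives A·log|t−a|; A/(t−a)² gives −A/(t−a).

-439*log(t - 2)/12544 + 2*log(t - 1)/63 + 65*log(t + 2)/576 - 652*log(t + 5)/441 + 2453*log(t + 6)/1792 - 19/(224*t - 448) + C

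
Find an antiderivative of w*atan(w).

w**2*atan(w)/2 - w/2 + atan(w)/2 + C

Use integration by parts with u = arctan(w), dv = w dw.
Then du = 1/(w**2 + 1) dw.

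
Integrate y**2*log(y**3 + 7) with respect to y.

y**3*log(y**3 + 7)/3 - y**3/3 + 7*log(y**3 + 7)/3 + C

Let u = y**3 + 7, so du = (3*y**2) dy.
The integral becomes (1/3)·∫ log(u) du; integrate by parts with u′=log(u), dv′=du.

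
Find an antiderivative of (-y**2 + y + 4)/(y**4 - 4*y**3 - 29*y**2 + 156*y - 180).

-8*log(y - 5)/33 + log(y - 3)/9 + log(y - 2)/12 + 19*log(y + 6)/396 + C

Factor the denominator: (y - 5)*(y - 3)*(y - 2)*(y + 6).
Partial-fraction decomposition: 19/(396*(y + 6)) + 1/(12*(y - 2)) + 1/(9*(y - 3)) - 8/(33*(y - 5)).
Integrate each term: A/(y−a) contributes A·log|y−a|.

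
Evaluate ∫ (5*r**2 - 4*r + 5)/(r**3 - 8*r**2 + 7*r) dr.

5*log(r)/7 + 37*log(r - 7)/7 - log(r - 1) + C

Factor the denominator: r*(r - 7)*(r - 1).
Partial-fraction decomposition: -1/(r - 1) + 37/(7*(r - 7)) + 5/(7*r).
Integrate each term: A/(r−a) contributes A·log|r−a|.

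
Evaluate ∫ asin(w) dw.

w*asin(w) + sqrt(-w**2 + 1) + C

Use integration by parts with u = arcsin(w), dv = dw.
Then du = 1/sqrt(-w**2 + 1) dw.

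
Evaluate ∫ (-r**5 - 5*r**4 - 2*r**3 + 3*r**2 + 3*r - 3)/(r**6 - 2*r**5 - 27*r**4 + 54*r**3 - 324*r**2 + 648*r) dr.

Factor the denominator: r*(r - 6)*(r - 2)*(r + 6)*(r**2 + 9).
Partial-fraction decomposition: (22*r - 333)/(351*(r**2 + 9)) - 121/(1728*(r + 6)) + 113/(832*(r - 2)) - 971/(864*(r - 6)) - 1/(216*r).
Integrate each term; A/(r−a) gives A·log|r−a|; the (Br+D)/(r²+p²) term gives a log and an atan.

-log(r)/216 - 971*log(r - 6)/864 + 113*log(r - 2)/832 - 121*log(r + 6)/1728 + 11*log(r**2 + 9)/351 - 37*atan(r/3)/117 + C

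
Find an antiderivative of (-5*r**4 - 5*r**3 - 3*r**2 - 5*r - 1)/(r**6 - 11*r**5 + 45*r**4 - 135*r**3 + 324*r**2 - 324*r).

Factor the denominator: r*(r - 6)*(r - 3)*(r - 2)*(r**2 + 9).
Partial-fraction decomposition: (121*r + 981)/(810*(r**2 + 9)) - 11/(8*(r - 2)) + 583/(162*(r - 3)) - 7699/(3240*(r - 6)) + 1/(324*r).
Integrate each term; A/(r−a) gives A·log|r−a|; the (Br+D)/(r²+p²) term gives a log and an atan.

log(r)/324 - 7699*log(r - 6)/3240 + 583*log(r - 3)/162 - 11*log(r - 2)/8 + 121*log(r**2 + 9)/1620 + 109*atan(r/3)/270 + C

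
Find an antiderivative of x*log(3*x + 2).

x**2*log(3*x + 2)/2 - x**2/4 + x/3 - 2*log(3*x + 2)/9 + C

Use integration by parts with u = log(3*x + 2), dv = x dx.
Then du = 3/(3*x + 2) dx and v = x**2/2.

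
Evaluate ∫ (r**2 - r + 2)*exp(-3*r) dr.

Use integration by parts with u = r**2 - r + 2, dv = exp(-3*r) dr, so v = -exp(-3*r)/3.
Apply parts 2 times (tabular method): alternate signs, differentiate u down to 0, integrate dv up.

(-9*r**2 + 3*r - 17)*exp(-3*r)/27 + C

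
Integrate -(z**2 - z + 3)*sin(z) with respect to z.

z**2*cos(z) - 2*z*sin(z) - z*cos(z) + sin(z) + cos(z) + C

Use integration by parts with u = z**2 - z + 3, dv = -sin(z) dz, so v = cos(z).
Apply parts 2 times (tabular method): alternate signs, differentiate u down to 0, integrate dv up.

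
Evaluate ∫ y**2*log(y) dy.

Use integration by parts with u = log(y), dv = y**2 dy.
Then du = 1/y dy and v = y**3/3.

y**3*log(y)/3 - y**3/9 + C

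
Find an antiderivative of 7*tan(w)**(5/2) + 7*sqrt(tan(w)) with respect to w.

14*tan(w)**(3/2)/3 + C

Let u = tan(w), so du = (tan(w)**2 + 1) dw.
Rewriting, the integral becomes 7·∫ √u du = 7·(2/3)u^(3/2).
Substituting back, u = tan(w).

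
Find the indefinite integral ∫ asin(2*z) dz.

z*asin(2*z) + sqrt(-4*z**2 + 1)/2 + C

Use integration by parts with u = arcsin(2*z), dv = dz.
Then du = 2/sqrt(-4*z**2 + 1) dz.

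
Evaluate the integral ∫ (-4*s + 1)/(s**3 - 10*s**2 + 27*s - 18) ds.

-23*log(s - 6)/15 + 11*log(s - 3)/6 - 3*log(s - 1)/10 + C

Factor the denominator: (s - 6)*(s - 3)*(s - 1).
Partial-fraction decomposition: -3/(10*(s - 1)) + 11/(6*(s - 3)) - 23/(15*(s - 6)).
Integrate each term: A/(s−a) contributes A·log|s−a|.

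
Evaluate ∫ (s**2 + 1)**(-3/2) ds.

s/sqrt(s**2 + 1) + C

Substitute s = tan(θ), so ds = sec(θ)^2 dθ and the radical becomes sqrt(s**2 + 1) = sec(θ) by the Pythagorean identity.
Integrate the resulting trig expression in θ, then back-substitute tan(θ) = s, sec(θ) = sqrt(s**2 + 1) (absorbing any constant into C).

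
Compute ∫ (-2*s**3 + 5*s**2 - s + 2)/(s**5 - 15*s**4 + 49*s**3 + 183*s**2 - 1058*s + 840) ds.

Factor the denominator: (s - 7)*(s - 6)*(s - 5)*(s - 1)*(s + 4).
Partial-fraction decomposition: 107/(2475*(s + 4)) - 1/(150*(s - 1)) - 16/(9*(s - 5)) + 128/(25*(s - 6)) - 223/(66*(s - 7)).
Integrate each term: A/(s−a) contributes A·log|s−a|.

-223*log(s - 7)/66 + 128*log(s - 6)/25 - 16*log(s - 5)/9 - log(s - 1)/150 + 107*log(s + 4)/2475 + C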